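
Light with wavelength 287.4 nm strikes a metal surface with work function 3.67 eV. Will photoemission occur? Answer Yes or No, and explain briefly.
Yes

For photoemission, the photon energy must exceed the work function.

Photon energy: E = hc/λ = 4.3140 eV
Work function: φ = 3.67 eV

Since E_photon (4.3140 eV) > φ (3.67 eV), photoemission WILL occur.
The threshold wavelength is λ₀ = hc/φ = 337.8 nm.
Since 287.4 nm < 337.8 nm, the light has sufficient energy.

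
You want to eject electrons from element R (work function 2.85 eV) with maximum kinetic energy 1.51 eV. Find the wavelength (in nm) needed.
284.37 nm

From Einstein's equation: KE_max = hc/λ - φ

Rearranging for λ:
hc/λ = KE_max + φ
λ = hc/(KE_max + φ)

Required photon energy:
E_photon = KE_max + φ = 1.51 + 2.85 = 4.36 eV

Required wavelength:
λ = hc/E_photon = (6.626×10⁻³⁴)(3×10⁸) / (4.36 × 1.602×10⁻¹⁹)
λ = 284.37 nm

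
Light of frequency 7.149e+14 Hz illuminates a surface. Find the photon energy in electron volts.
2.9566 eV

Using E = hf:

E = hf = (6.626×10⁻³⁴ J·s)(7.149e+14 Hz)
E = 2.9566 eV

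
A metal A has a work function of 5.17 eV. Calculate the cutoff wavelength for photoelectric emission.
239.81 nm

The threshold wavelength is when the photon energy equals the work function:
hc/λ₀ = φ

Solving for λ₀:
λ₀ = hc/φ = (6.626×10⁻³⁴ J·s)(3×10⁸ m/s) / (5.17 eV × 1.602×10⁻¹⁹ J/eV)
λ₀ = 239.81 nm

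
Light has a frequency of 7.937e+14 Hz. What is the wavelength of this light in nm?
377.72 nm

Using the wave equation: c = fλ

Solving for wavelength:
λ = c/f = (3×10⁸ m/s) / (7.937e+14 Hz)
λ = 377.72 nm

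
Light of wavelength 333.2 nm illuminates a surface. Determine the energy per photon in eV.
3.7210 eV

Using E = hf = hc/λ:

E = hc/λ = (6.626×10⁻³⁴ J·s)(3×10⁸ m/s) / (333.2×10⁻⁹ m)
E = 3.7210 eV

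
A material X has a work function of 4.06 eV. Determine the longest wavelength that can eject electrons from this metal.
305.38 nm

The threshold wavelength is when the photon energy equals the work function:
hc/λ₀ = φ

Solving for λ₀:
λ₀ = hc/φ = (6.626×10⁻³⁴ J·s)(3×10⁸ m/s) / (4.06 eV × 1.602×10⁻¹⁹ J/eV)
λ₀ = 305.38 nm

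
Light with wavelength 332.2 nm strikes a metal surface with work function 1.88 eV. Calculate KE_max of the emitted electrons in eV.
1.8522 eV

Using Einstein's photoelectric equation: KE_max = hf - φ = hc/λ - φ

First, calculate the photon energy:
E_photon = hc/λ = (6.626×10⁻³⁴ J·s)(3×10⁸ m/s) / (332.2×10⁻⁹ m)
E_photon = 3.7322 eV

Then, the maximum kinetic energy:
KE_max = E_photon - φ = 3.7322 eV - 1.88 eV = 1.8522 eV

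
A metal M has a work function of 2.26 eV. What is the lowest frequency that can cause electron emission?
5.4647e+14 Hz

The threshold frequency is when the photon energy equals the work function:
hf₀ = φ

Solving for f₀:
f₀ = φ/h = (2.26 eV × 1.602×10⁻¹⁹ J/eV) / (6.626×10⁻³⁴ J·s)
f₀ = 5.4647e+14 Hz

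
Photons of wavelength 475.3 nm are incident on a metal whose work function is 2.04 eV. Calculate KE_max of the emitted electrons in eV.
0.5685 eV

Using Einstein's photoelectric equation: KE_max = hf - φ = hc/λ - φ

First, calculate the photon energy:
E_photon = hc/λ = (6.626×10⁻³⁴ J·s)(3×10⁸ m/s) / (475.3×10⁻⁹ m)
E_photon = 2.6085 eV

Then, the maximum kinetic energy:
KE_max = E_photon - φ = 2.6085 eV - 2.04 eV = 0.5685 eV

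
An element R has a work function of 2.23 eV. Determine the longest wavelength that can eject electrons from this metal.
555.98 nm

The threshold wavelength is when the photon energy equals the work function:
hc/λ₀ = φ

Solving for λ₀:
λ₀ = hc/φ = (6.626×10⁻³⁴ J·s)(3×10⁸ m/s) / (2.23 eV × 1.602×10⁻¹⁹ J/eV)
λ₀ = 555.98 nm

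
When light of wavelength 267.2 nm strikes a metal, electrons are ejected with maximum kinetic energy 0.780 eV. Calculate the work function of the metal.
3.86 eV

From Einstein's photoelectric equation: KE_max = hf - φ = hc/λ - φ

Rearranging for φ:
φ = hc/λ - KE_max

Calculate photon energy:
E_photon = hc/λ = 4.6401 eV

Therefore:
φ = 4.6401 - 0.780 = 3.86 eV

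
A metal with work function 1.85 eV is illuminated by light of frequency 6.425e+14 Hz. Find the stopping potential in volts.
0.8072 V

The stopping potential V_s satisfies: eV_s = KE_max

First, find KE_max using Einstein's equation:
E_photon = hf = (6.626×10⁻³⁴ J·s)(6.425e+14 Hz) = 2.6572 eV
KE_max = E_photon - φ = 2.6572 - 1.85 = 0.8072 eV

Since eV_s = KE_max:
V_s = KE_max/e = 0.8072 V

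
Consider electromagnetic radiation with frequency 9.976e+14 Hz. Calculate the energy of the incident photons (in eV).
4.1257 eV

Using E = hf:

E = hf = (6.626×10⁻³⁴ J·s)(9.976e+14 Hz)
E = 4.1257 eV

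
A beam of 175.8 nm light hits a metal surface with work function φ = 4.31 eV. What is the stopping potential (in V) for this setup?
2.7426 V

The stopping potential V_s satisfies: eV_s = KE_max

First, find KE_max using Einstein's equation:
E_photon = hc/λ = 7.0526 eV
KE_max = E_photon - φ = 7.0526 - 4.31 = 2.7426 eV

Since eV_s = KE_max:
V_s = KE_max/e = 2.7426 V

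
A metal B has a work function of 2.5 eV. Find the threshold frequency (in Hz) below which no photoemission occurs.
6.0450e+14 Hz

The threshold frequency is when the photon energy equals the work function:
hf₀ = φ

Solving for f₀:
f₀ = φ/h = (2.5 eV × 1.602×10⁻¹⁹ J/eV) / (6.626×10⁻³⁴ J·s)
f₀ = 6.0450e+14 Hz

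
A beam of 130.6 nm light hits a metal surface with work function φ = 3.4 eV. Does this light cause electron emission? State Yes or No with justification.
Yes

For photoemission, the photon energy must exceed the work function.

Photon energy: E = hc/λ = 9.4934 eV
Work function: φ = 3.4 eV

Since E_photon (9.4934 eV) > φ (3.4 eV), photoemission WILL occur.
The threshold wavelength is λ₀ = hc/φ = 364.7 nm.
Since 130.6 nm < 364.7 nm, the light has sufficient energy.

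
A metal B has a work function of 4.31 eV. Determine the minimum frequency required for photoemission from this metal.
1.0422e+15 Hz

The threshold frequency is when the photon energy equals the work function:
hf₀ = φ

Solving for f₀:
f₀ = φ/h = (4.31 eV × 1.602×10⁻¹⁹ J/eV) / (6.626×10⁻³⁴ J·s)
f₀ = 1.0422e+15 Hz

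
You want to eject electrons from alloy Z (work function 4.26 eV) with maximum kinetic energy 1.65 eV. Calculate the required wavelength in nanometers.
209.79 nm

From Einstein's equation: KE_max = hc/λ - φ

Rearranging for λ:
hc/λ = KE_max + φ
λ = hc/(KE_max + φ)

Required photon energy:
E_photon = KE_max + φ = 1.65 + 4.26 = 5.91 eV

Required wavelength:
λ = hc/E_photon = (6.626×10⁻³⁴)(3×10⁸) / (5.91 × 1.602×10⁻¹⁹)
λ = 209.79 nm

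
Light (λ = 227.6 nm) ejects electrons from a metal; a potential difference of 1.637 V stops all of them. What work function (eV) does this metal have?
3.81 eV

The stopping potential gives the maximum kinetic energy: KE_max = eV_s = 1.637 eV

From Einstein's photoelectric equation: KE_max = hc/λ - φ
Rearranging: φ = hc/λ - KE_max

Calculate photon energy:
E_photon = hc/λ = (6.626×10⁻³⁴ J·s)(3×10⁸ m/s) / (227.6×10⁻⁹ m) = 5.4475 eV

Therefore:
φ = 5.4475 - 1.637 = 3.81 eV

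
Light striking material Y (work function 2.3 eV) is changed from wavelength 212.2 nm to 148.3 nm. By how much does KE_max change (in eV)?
2.5176 eV

Using Einstein's equation: KE_max = hc/λ - φ

For λ₁ = 212.2 nm:
KE₁ = hc/λ₁ - φ = 5.8428 - 2.3 = 3.5428 eV

For λ₂ = 148.3 nm:
KE₂ = hc/λ₂ - φ = 8.3604 - 2.3 = 6.0604 eV

Change in KE:
ΔKE = KE₂ - KE₁ = 6.0604 - 3.5428 = 2.5176 eV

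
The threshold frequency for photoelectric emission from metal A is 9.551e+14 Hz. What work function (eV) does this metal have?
3.95 eV

At the threshold frequency, photon energy equals work function:
φ = hf₀

Calculating:
φ = (6.626×10⁻³⁴ J·s)(9.551e+14 Hz)
φ = 3.95 eV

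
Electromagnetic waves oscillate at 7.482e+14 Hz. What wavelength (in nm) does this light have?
400.68 nm

Using the wave equation: c = fλ

Solving for wavelength:
λ = c/f = (3×10⁸ m/s) / (7.482e+14 Hz)
λ = 400.68 nm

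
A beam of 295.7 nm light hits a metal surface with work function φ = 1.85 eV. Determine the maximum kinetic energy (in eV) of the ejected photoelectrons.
2.3429 eV

Using Einstein's photoelectric equation: KE_max = hf - φ = hc/λ - φ

First, calculate the photon energy:
E_photon = hc/λ = (6.626×10⁻³⁴ J·s)(3×10⁸ m/s) / (295.7×10⁻⁹ m)
E_photon = 4.1929 eV

Then, the maximum kinetic energy:
KE_max = E_photon - φ = 4.1929 eV - 1.85 eV = 2.3429 eV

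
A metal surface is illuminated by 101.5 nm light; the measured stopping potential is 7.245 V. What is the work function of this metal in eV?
4.97 eV

The stopping potential gives the maximum kinetic energy: KE_max = eV_s = 7.245 eV

From Einstein's photoelectric equation: KE_max = hc/λ - φ
Rearranging: φ = hc/λ - KE_max

Calculate photon energy:
E_photon = hc/λ = (6.626×10⁻³⁴ J·s)(3×10⁸ m/s) / (101.5×10⁻⁹ m) = 12.2152 eV

Therefore:
φ = 12.2152 - 7.245 = 4.97 eV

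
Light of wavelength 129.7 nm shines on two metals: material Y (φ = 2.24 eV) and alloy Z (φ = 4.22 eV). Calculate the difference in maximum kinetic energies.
1.9800 eV

Using KE_max = hc/λ - φ for each metal:

Photon energy: E = hc/λ = 9.5593 eV

For material Y (φ₁ = 2.24 eV):
KE₁ = E - φ₁ = 9.5593 - 2.24 = 7.3193 eV

For alloy Z (φ₂ = 4.22 eV):
KE₂ = E - φ₂ = 9.5593 - 4.22 = 5.3393 eV

Difference:
ΔKE = KE₁ - KE₂ = 7.3193 - 5.3393 = 1.9800 eV

Note: The difference equals the difference in work functions: 4.22 - 2.24 = 1.98 eV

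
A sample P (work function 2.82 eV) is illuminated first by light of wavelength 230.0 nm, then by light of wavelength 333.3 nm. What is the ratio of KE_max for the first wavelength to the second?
2.8566

Using Einstein's equation: KE_max = hc/λ - φ

For λ₁ = 230.0 nm:
E₁ = hc/λ₁ = 5.3906 eV
KE₁ = E₁ - φ = 5.3906 - 2.82 = 2.5706 eV

For λ₂ = 333.3 nm:
E₂ = hc/λ₂ = 3.7199 eV
KE₂ = E₂ - φ = 3.7199 - 2.82 = 0.8999 eV

Ratio: KE₁/KE₂ = 2.5706/0.8999 = 2.8566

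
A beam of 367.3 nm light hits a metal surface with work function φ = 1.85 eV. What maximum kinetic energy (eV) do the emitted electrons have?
1.5256 eV

Using Einstein's photoelectric equation: KE_max = hf - φ = hc/λ - φ

First, calculate the photon energy:
E_photon = hc/λ = (6.626×10⁻³⁴ J·s)(3×10⁸ m/s) / (367.3×10⁻⁹ m)
E_photon = 3.3756 eV

Then, the maximum kinetic energy:
KE_max = E_photon - φ = 3.3756 eV - 1.85 eV = 1.5256 eV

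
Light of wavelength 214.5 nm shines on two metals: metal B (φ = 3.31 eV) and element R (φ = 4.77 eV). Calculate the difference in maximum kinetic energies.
1.4600 eV

Using KE_max = hc/λ - φ for each metal:

Photon energy: E = hc/λ = 5.7801 eV

For metal B (φ₁ = 3.31 eV):
KE₁ = E - φ₁ = 5.7801 - 3.31 = 2.4701 eV

For element R (φ₂ = 4.77 eV):
KE₂ = E - φ₂ = 5.7801 - 4.77 = 1.0101 eV

Difference:
ΔKE = KE₁ - KE₂ = 2.4701 - 1.0101 = 1.4600 eV

Note: The difference equals the difference in work functions: 4.77 - 3.31 = 1.46 eV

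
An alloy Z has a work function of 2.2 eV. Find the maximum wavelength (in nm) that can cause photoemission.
563.56 nm

The threshold wavelength is when the photon energy equals the work function:
hc/λ₀ = φ

Solving for λ₀:
λ₀ = hc/φ = (6.626×10⁻³⁴ J·s)(3×10⁸ m/s) / (2.2 eV × 1.602×10⁻¹⁹ J/eV)
λ₀ = 563.56 nm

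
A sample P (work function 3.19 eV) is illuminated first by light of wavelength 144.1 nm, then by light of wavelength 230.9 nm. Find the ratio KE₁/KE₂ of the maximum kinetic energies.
2.4840

Using Einstein's equation: KE_max = hc/λ - φ

For λ₁ = 144.1 nm:
E₁ = hc/λ₁ = 8.6040 eV
KE₁ = E₁ - φ = 8.6040 - 3.19 = 5.4140 eV

For λ₂ = 230.9 nm:
E₂ = hc/λ₂ = 5.3696 eV
KE₂ = E₂ - φ = 5.3696 - 3.19 = 2.1796 eV

Ratio: KE₁/KE₂ = 5.4140/2.1796 = 2.4840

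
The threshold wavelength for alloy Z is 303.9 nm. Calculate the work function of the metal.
4.08 eV

At the threshold wavelength, photon energy equals work function:
φ = hc/λ₀

Calculating:
φ = (6.626×10⁻³⁴ J·s)(3×10⁸ m/s) / (303.9×10⁻⁹ m)
φ = 4.08 eV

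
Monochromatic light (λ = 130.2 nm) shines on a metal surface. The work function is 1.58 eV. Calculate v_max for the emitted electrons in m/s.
1.6715e+06 m/s

First, find the maximum kinetic energy:
E_photon = hc/λ = 9.5226 eV
KE_max = E_photon - φ = 9.5226 - 1.58 = 7.9426 eV

Convert to Joules: KE_max = 7.9426 × 1.602×10⁻¹⁹ J = 1.2725e-18 J

Then use KE = ½mv² to find velocity:
v = √(2·KE/m) = √(2 × 1.2725e-18 J / 9.109e-31 kg)
v = 1.6715e+06 m/s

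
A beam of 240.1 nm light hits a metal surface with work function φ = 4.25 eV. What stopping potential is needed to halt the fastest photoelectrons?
0.9139 V

The stopping potential V_s satisfies: eV_s = KE_max

First, find KE_max using Einstein's equation:
E_photon = hc/λ = 5.1639 eV
KE_max = E_photon - φ = 5.1639 - 4.25 = 0.9139 eV

Since eV_s = KE_max:
V_s = KE_max/e = 0.9139 V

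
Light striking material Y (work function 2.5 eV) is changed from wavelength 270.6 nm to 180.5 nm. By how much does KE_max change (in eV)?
2.2871 eV

Using Einstein's equation: KE_max = hc/λ - φ

For λ₁ = 270.6 nm:
KE₁ = hc/λ₁ - φ = 4.5818 - 2.5 = 2.0818 eV

For λ₂ = 180.5 nm:
KE₂ = hc/λ₂ - φ = 6.8689 - 2.5 = 4.3689 eV

Change in KE:
ΔKE = KE₂ - KE₁ = 4.3689 - 2.0818 = 2.2871 eV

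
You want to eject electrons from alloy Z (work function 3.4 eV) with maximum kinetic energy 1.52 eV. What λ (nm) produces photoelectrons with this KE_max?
252.00 nm

From Einstein's equation: KE_max = hc/λ - φ

Rearranging for λ:
hc/λ = KE_max + φ
λ = hc/(KE_max + φ)

Required photon energy:
E_photon = KE_max + φ = 1.52 + 3.4 = 4.92 eV

Required wavelength:
λ = hc/E_photon = (6.626×10⁻³⁴)(3×10⁸) / (4.92 × 1.602×10⁻¹⁹)
λ = 252.00 nm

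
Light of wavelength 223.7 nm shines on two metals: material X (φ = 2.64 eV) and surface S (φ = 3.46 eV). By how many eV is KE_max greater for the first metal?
0.8200 eV

Using KE_max = hc/λ - φ for each metal:

Photon energy: E = hc/λ = 5.5424 eV

For material X (φ₁ = 2.64 eV):
KE₁ = E - φ₁ = 5.5424 - 2.64 = 2.9024 eV

For surface S (φ₂ = 3.46 eV):
KE₂ = E - φ₂ = 5.5424 - 3.46 = 2.0824 eV

Difference:
ΔKE = KE₁ - KE₂ = 2.9024 - 2.0824 = 0.8200 eV

Note: The difference equals the difference in work functions: 3.46 - 2.64 = 0.82 eV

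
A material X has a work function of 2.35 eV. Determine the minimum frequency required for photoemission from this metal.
5.6823e+14 Hz

The threshold frequency is when the photon energy equals the work function:
hf₀ = φ

Solving for f₀:
f₀ = φ/h = (2.35 eV × 1.602×10⁻¹⁹ J/eV) / (6.626×10⁻³⁴ J·s)
f₀ = 5.6823e+14 Hz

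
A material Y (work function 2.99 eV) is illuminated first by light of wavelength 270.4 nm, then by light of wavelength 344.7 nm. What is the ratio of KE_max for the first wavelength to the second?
2.6286

Using Einstein's equation: KE_max = hc/λ - φ

For λ₁ = 270.4 nm:
E₁ = hc/λ₁ = 4.5852 eV
KE₁ = E₁ - φ = 4.5852 - 2.99 = 1.5952 eV

For λ₂ = 344.7 nm:
E₂ = hc/λ₂ = 3.5969 eV
KE₂ = E₂ - φ = 3.5969 - 2.99 = 0.6069 eV

Ratio: KE₁/KE₂ = 1.5952/0.6069 = 2.6286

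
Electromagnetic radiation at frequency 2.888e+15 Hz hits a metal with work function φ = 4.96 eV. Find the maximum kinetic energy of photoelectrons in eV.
6.9838 eV

Using Einstein's photoelectric equation: KE_max = hf - φ

First, calculate the photon energy:
E_photon = hf = (6.626×10⁻³⁴ J·s)(2.888e+15 Hz)
E_photon = 11.9438 eV

Then, the maximum kinetic energy:
KE_max = E_photon - φ = 11.9438 eV - 4.96 eV = 6.9838 eV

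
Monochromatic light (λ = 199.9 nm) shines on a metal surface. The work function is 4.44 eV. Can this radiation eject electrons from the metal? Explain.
Yes

For photoemission, the photon energy must exceed the work function.

Photon energy: E = hc/λ = 6.2023 eV
Work function: φ = 4.44 eV

Since E_photon (6.2023 eV) > φ (4.44 eV), photoemission WILL occur.
The threshold wavelength is λ₀ = hc/φ = 279.2 nm.
Since 199.9 nm < 279.2 nm, the light has sufficient energy.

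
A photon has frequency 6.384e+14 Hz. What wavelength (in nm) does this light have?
469.60 nm

Using the wave equation: c = fλ

Solving for wavelength:
λ = c/f = (3×10⁸ m/s) / (6.384e+14 Hz)
λ = 469.60 nm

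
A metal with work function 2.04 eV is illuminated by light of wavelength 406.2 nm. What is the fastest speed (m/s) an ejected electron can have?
5.9673e+05 m/s

First, find the maximum kinetic energy:
E_photon = hc/λ = 3.0523 eV
KE_max = E_photon - φ = 3.0523 - 2.04 = 1.0123 eV

Convert to Joules: KE_max = 1.0123 × 1.602×10⁻¹⁹ J = 1.6219e-19 J

Then use KE = ½mv² to find velocity:
v = √(2·KE/m) = √(2 × 1.6219e-19 J / 9.109e-31 kg)
v = 5.9673e+05 m/s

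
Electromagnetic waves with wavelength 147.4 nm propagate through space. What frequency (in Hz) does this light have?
2.0339e+15 Hz

Using the wave equation: c = fλ

Solving for frequency:
f = c/λ = (3×10⁸ m/s) / (147.4×10⁻⁹ m)
f = 2.0339e+15 Hz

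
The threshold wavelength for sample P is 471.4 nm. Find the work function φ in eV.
2.63 eV

At the threshold wavelength, photon energy equals work function:
φ = hc/λ₀

Calculating:
φ = (6.626×10⁻³⁴ J·s)(3×10⁸ m/s) / (471.4×10⁻⁹ m)
φ = 2.63 eV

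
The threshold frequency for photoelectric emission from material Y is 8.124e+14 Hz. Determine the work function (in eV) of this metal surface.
3.36 eV

At the threshold frequency, photon energy equals work function:
φ = hf₀

Calculating:
φ = (6.626×10⁻³⁴ J·s)(8.124e+14 Hz)
φ = 3.36 eV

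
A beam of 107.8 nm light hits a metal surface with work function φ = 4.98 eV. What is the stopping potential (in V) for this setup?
6.5213 V

The stopping potential V_s satisfies: eV_s = KE_max

First, find KE_max using Einstein's equation:
E_photon = hc/λ = 11.5013 eV
KE_max = E_photon - φ = 11.5013 - 4.98 = 6.5213 eV

Since eV_s = KE_max:
V_s = KE_max/e = 6.5213 V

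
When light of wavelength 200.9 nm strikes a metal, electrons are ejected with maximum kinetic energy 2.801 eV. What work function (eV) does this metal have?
3.37 eV

From Einstein's photoelectric equation: KE_max = hf - φ = hc/λ - φ

Rearranging for φ:
φ = hc/λ - KE_max

Calculate photon energy:
E_photon = hc/λ = 6.1714 eV

Therefore:
φ = 6.1714 - 2.801 = 3.37 eV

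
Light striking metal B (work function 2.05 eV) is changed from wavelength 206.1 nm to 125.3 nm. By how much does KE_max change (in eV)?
3.8793 eV

Using Einstein's equation: KE_max = hc/λ - φ

For λ₁ = 206.1 nm:
KE₁ = hc/λ₁ - φ = 6.0157 - 2.05 = 3.9657 eV

For λ₂ = 125.3 nm:
KE₂ = hc/λ₂ - φ = 9.8950 - 2.05 = 7.8450 eV

Change in KE:
ΔKE = KE₂ - KE₁ = 7.8450 - 3.9657 = 3.8793 eV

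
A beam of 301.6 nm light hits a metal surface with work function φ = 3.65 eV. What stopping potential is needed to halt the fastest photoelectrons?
0.4609 V

The stopping potential V_s satisfies: eV_s = KE_max

First, find KE_max using Einstein's equation:
E_photon = hc/λ = 4.1109 eV
KE_max = E_photon - φ = 4.1109 - 3.65 = 0.4609 eV

Since eV_s = KE_max:
V_s = KE_max/e = 0.4609 V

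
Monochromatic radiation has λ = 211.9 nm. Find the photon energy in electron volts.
5.8511 eV

Using E = hf = hc/λ:

E = hc/λ = (6.626×10⁻³⁴ J·s)(3×10⁸ m/s) / (211.9×10⁻⁹ m)
E = 5.8511 eV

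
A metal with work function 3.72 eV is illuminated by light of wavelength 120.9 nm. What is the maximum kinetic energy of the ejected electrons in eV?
6.5351 eV

Using Einstein's photoelectric equation: KE_max = hf - φ = hc/λ - φ

First, calculate the photon energy:
E_photon = hc/λ = (6.626×10⁻³⁴ J·s)(3×10⁸ m/s) / (120.9×10⁻⁹ m)
E_photon = 10.2551 eV

Then, the maximum kinetic energy:
KE_max = E_photon - φ = 10.2551 eV - 3.72 eV = 6.5351 eV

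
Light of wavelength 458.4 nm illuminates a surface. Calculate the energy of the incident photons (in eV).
2.7047 eV

Using E = hf = hc/λ:

E = hc/λ = (6.626×10⁻³⁴ J·s)(3×10⁸ m/s) / (458.4×10⁻⁹ m)
E = 2.7047 eV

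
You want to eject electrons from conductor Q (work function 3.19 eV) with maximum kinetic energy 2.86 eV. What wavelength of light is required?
204.93 nm

From Einstein's equation: KE_max = hc/λ - φ

Rearranging for λ:
hc/λ = KE_max + φ
λ = hc/(KE_max + φ)

Required photon energy:
E_photon = KE_max + φ = 2.86 + 3.19 = 6.05 eV

Required wavelength:
λ = hc/E_photon = (6.626×10⁻³⁴)(3×10⁸) / (6.05 × 1.602×10⁻¹⁹)
λ = 204.93 nm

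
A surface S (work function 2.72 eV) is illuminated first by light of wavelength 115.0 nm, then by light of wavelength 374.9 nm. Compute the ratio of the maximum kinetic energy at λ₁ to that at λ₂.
13.7300

Using Einstein's equation: KE_max = hc/λ - φ

For λ₁ = 115.0 nm:
E₁ = hc/λ₁ = 10.7812 eV
KE₁ = E₁ - φ = 10.7812 - 2.72 = 8.0612 eV

For λ₂ = 374.9 nm:
E₂ = hc/λ₂ = 3.3071 eV
KE₂ = E₂ - φ = 3.3071 - 2.72 = 0.5871 eV

Ratio: KE₁/KE₂ = 8.0612/0.5871 = 13.7300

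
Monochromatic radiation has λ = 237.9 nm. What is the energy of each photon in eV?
5.2116 eV

Using E = hf = hc/λ:

E = hc/λ = (6.626×10⁻³⁴ J·s)(3×10⁸ m/s) / (237.9×10⁻⁹ m)
E = 5.2116 eV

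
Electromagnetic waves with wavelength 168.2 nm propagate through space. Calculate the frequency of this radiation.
1.7824e+15 Hz

Using the wave equation: c = fλ

Solving for frequency:
f = c/λ = (3×10⁸ m/s) / (168.2×10⁻⁹ m)
f = 1.7824e+15 Hz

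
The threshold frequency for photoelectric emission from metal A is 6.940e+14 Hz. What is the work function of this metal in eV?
2.87 eV

At the threshold frequency, photon energy equals work function:
φ = hf₀

Calculating:
φ = (6.626×10⁻³⁴ J·s)(6.940e+14 Hz)
φ = 2.87 eV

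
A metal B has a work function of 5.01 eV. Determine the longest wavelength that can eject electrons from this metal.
247.47 nm

The threshold wavelength is when the photon energy equals the work function:
hc/λ₀ = φ

Solving for λ₀:
λ₀ = hc/φ = (6.626×10⁻³⁴ J·s)(3×10⁸ m/s) / (5.01 eV × 1.602×10⁻¹⁹ J/eV)
λ₀ = 247.47 nm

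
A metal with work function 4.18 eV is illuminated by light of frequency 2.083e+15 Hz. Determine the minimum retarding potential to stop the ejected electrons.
4.4346 V

The stopping potential V_s satisfies: eV_s = KE_max

First, find KE_max using Einstein's equation:
E_photon = hf = (6.626×10⁻³⁴ J·s)(2.083e+15 Hz) = 8.6146 eV
KE_max = E_photon - φ = 8.6146 - 4.18 = 4.4346 eV

Since eV_s = KE_max:
V_s = KE_max/e = 4.4346 V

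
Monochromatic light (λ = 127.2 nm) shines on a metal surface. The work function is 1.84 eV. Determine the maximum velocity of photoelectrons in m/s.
1.6678e+06 m/s

First, find the maximum kinetic energy:
E_photon = hc/λ = 9.7472 eV
KE_max = E_photon - φ = 9.7472 - 1.84 = 7.9072 eV

Convert to Joules: KE_max = 7.9072 × 1.602×10⁻¹⁹ J = 1.2669e-18 J

Then use KE = ½mv² to find velocity:
v = √(2·KE/m) = √(2 × 1.2669e-18 J / 9.109e-31 kg)
v = 1.6678e+06 m/s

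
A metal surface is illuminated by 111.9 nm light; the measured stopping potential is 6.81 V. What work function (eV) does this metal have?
4.27 eV

The stopping potential gives the maximum kinetic energy: KE_max = eV_s = 6.81 eV

From Einstein's photoelectric equation: KE_max = hc/λ - φ
Rearranging: φ = hc/λ - KE_max

Calculate photon energy:
E_photon = hc/λ = (6.626×10⁻³⁴ J·s)(3×10⁸ m/s) / (111.9×10⁻⁹ m) = 11.0799 eV

Therefore:
φ = 11.0799 - 6.81 = 4.27 eV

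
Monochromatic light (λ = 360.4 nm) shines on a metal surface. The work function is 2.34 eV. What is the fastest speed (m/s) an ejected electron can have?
6.2210e+05 m/s

First, find the maximum kinetic energy:
E_photon = hc/λ = 3.4402 eV
KE_max = E_photon - φ = 3.4402 - 2.34 = 1.1002 eV

Convert to Joules: KE_max = 1.1002 × 1.602×10⁻¹⁹ J = 1.7627e-19 J

Then use KE = ½mv² to find velocity:
v = √(2·KE/m) = √(2 × 1.7627e-19 J / 9.109e-31 kg)
v = 6.2210e+05 m/s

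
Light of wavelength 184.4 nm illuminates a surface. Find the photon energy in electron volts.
6.7237 eV

Using E = hf = hc/λ:

E = hc/λ = (6.626×10⁻³⁴ J·s)(3×10⁸ m/s) / (184.4×10⁻⁹ m)
E = 6.7237 eV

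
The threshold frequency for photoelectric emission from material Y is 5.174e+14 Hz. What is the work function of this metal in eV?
2.14 eV

At the threshold frequency, photon energy equals work function:
φ = hf₀

Calculating:
φ = (6.626×10⁻³⁴ J·s)(5.174e+14 Hz)
φ = 2.14 eV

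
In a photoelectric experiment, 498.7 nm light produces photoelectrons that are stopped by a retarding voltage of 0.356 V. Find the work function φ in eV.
2.13 eV

The stopping potential gives the maximum kinetic energy: KE_max = eV_s = 0.356 eV

From Einstein's photoelectric equation: KE_max = hc/λ - φ
Rearranging: φ = hc/λ - KE_max

Calculate photon energy:
E_photon = hc/λ = (6.626×10⁻³⁴ J·s)(3×10⁸ m/s) / (498.7×10⁻⁹ m) = 2.4861 eV

Therefore:
φ = 2.4861 - 0.356 = 2.13 eV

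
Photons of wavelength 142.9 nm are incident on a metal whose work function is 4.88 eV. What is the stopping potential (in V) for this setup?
3.7963 V

The stopping potential V_s satisfies: eV_s = KE_max

First, find KE_max using Einstein's equation:
E_photon = hc/λ = 8.6763 eV
KE_max = E_photon - φ = 8.6763 - 4.88 = 3.7963 eV

Since eV_s = KE_max:
V_s = KE_max/e = 3.7963 V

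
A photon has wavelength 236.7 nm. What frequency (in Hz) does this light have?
1.2666e+15 Hz

Using the wave equation: c = fλ

Solving for frequency:
f = c/λ = (3×10⁸ m/s) / (236.7×10⁻⁹ m)
f = 1.2666e+15 Hz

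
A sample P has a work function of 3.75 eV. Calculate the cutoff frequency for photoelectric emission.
9.0675e+14 Hz

The threshold frequency is when the photon energy equals the work function:
hf₀ = φ

Solving for f₀:
f₀ = φ/h = (3.75 eV × 1.602×10⁻¹⁹ J/eV) / (6.626×10⁻³⁴ J·s)
f₀ = 9.0675e+14 Hz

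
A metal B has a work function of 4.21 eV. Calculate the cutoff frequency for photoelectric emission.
1.0180e+15 Hz

The threshold frequency is when the photon energy equals the work function:
hf₀ = φ

Solving for f₀:
f₀ = φ/h = (4.21 eV × 1.602×10⁻¹⁹ J/eV) / (6.626×10⁻³⁴ J·s)
f₀ = 1.0180e+15 Hz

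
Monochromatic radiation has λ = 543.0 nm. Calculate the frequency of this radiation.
5.5210e+14 Hz

Using the wave equation: c = fλ

Solving for frequency:
f = c/λ = (3×10⁸ m/s) / (543.0×10⁻⁹ m)
f = 5.5210e+14 Hz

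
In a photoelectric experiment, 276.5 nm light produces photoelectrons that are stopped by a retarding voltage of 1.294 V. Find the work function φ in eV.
3.19 eV

The stopping potential gives the maximum kinetic energy: KE_max = eV_s = 1.294 eV

From Einstein's photoelectric equation: KE_max = hc/λ - φ
Rearranging: φ = hc/λ - KE_max

Calculate photon energy:
E_photon = hc/λ = (6.626×10⁻³⁴ J·s)(3×10⁸ m/s) / (276.5×10⁻⁹ m) = 4.4841 eV

Therefore:
φ = 4.4841 - 1.294 = 3.19 eV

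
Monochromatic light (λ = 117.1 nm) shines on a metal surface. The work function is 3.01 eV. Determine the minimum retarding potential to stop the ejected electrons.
7.5779 V

The stopping potential V_s satisfies: eV_s = KE_max

First, find KE_max using Einstein's equation:
E_photon = hc/λ = 10.5879 eV
KE_max = E_photon - φ = 10.5879 - 3.01 = 7.5779 eV

Since eV_s = KE_max:
V_s = KE_max/e = 7.5779 V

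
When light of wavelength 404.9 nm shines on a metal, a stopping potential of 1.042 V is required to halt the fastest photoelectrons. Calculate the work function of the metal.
2.02 eV

The stopping potential gives the maximum kinetic energy: KE_max = eV_s = 1.042 eV

From Einstein's photoelectric equation: KE_max = hc/λ - φ
Rearranging: φ = hc/λ - KE_max

Calculate photon energy:
E_photon = hc/λ = (6.626×10⁻³⁴ J·s)(3×10⁸ m/s) / (404.9×10⁻⁹ m) = 3.0621 eV

Therefore:
φ = 3.0621 - 1.042 = 2.02 eV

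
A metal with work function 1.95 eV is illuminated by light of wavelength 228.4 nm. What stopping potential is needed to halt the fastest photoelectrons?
3.4784 V

The stopping potential V_s satisfies: eV_s = KE_max

First, find KE_max using Einstein's equation:
E_photon = hc/λ = 5.4284 eV
KE_max = E_photon - φ = 5.4284 - 1.95 = 3.4784 eV

Since eV_s = KE_max:
V_s = KE_max/e = 3.4784 V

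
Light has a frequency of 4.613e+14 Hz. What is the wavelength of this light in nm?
649.89 nm

Using the wave equation: c = fλ

Solving for wavelength:
λ = c/f = (3×10⁸ m/s) / (4.613e+14 Hz)
λ = 649.89 nm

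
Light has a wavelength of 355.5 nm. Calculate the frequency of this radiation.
8.4330e+14 Hz

Using the wave equation: c = fλ

Solving for frequency:
f = c/λ = (3×10⁸ m/s) / (355.5×10⁻⁹ m)
f = 8.4330e+14 Hz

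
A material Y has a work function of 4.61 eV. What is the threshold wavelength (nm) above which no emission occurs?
268.95 nm

The threshold wavelength is when the photon energy equals the work function:
hc/λ₀ = φ

Solving for λ₀:
λ₀ = hc/φ = (6.626×10⁻³⁴ J·s)(3×10⁸ m/s) / (4.61 eV × 1.602×10⁻¹⁹ J/eV)
λ₀ = 268.95 nm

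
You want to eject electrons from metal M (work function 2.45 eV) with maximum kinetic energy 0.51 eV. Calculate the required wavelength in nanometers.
418.87 nm

From Einstein's equation: KE_max = hc/λ - φ

Rearranging for λ:
hc/λ = KE_max + φ
λ = hc/(KE_max + φ)

Required photon energy:
E_photon = KE_max + φ = 0.51 + 2.45 = 2.96 eV

Required wavelength:
λ = hc/E_photon = (6.626×10⁻³⁴)(3×10⁸) / (2.96 × 1.602×10⁻¹⁹)
λ = 418.87 nm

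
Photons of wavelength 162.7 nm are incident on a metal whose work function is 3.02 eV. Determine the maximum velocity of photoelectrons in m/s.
1.2721e+06 m/s

First, find the maximum kinetic energy:
E_photon = hc/λ = 7.6204 eV
KE_max = E_photon - φ = 7.6204 - 3.02 = 4.6004 eV

Convert to Joules: KE_max = 4.6004 × 1.602×10⁻¹⁹ J = 7.3707e-19 J

Then use KE = ½mv² to find velocity:
v = √(2·KE/m) = √(2 × 7.3707e-19 J / 9.109e-31 kg)
v = 1.2721e+06 m/s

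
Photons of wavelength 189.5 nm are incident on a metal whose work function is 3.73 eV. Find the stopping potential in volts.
2.8127 V

The stopping potential V_s satisfies: eV_s = KE_max

First, find KE_max using Einstein's equation:
E_photon = hc/λ = 6.5427 eV
KE_max = E_photon - φ = 6.5427 - 3.73 = 2.8127 eV

Since eV_s = KE_max:
V_s = KE_max/e = 2.8127 V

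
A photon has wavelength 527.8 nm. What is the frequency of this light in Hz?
5.6800e+14 Hz

Using the wave equation: c = fλ

Solving for frequency:
f = c/λ = (3×10⁸ m/s) / (527.8×10⁻⁹ m)
f = 5.6800e+14 Hz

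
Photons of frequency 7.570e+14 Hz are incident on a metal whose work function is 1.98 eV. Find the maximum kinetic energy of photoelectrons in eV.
1.1507 eV

Using Einstein's photoelectric equation: KE_max = hf - φ

First, calculate the photon energy:
E_photon = hf = (6.626×10⁻³⁴ J·s)(7.570e+14 Hz)
E_photon = 3.1307 eV

Then, the maximum kinetic energy:
KE_max = E_photon - φ = 3.1307 eV - 1.98 eV = 1.1507 eV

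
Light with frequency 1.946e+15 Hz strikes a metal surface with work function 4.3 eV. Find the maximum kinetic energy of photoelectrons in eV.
3.7480 eV

Using Einstein's photoelectric equation: KE_max = hf - φ

First, calculate the photon energy:
E_photon = hf = (6.626×10⁻³⁴ J·s)(1.946e+15 Hz)
E_photon = 8.0480 eV

Then, the maximum kinetic energy:
KE_max = E_photon - φ = 8.0480 eV - 4.3 eV = 3.7480 eV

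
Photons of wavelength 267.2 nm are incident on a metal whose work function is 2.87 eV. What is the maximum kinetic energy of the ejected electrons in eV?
1.7701 eV

Using Einstein's photoelectric equation: KE_max = hf - φ = hc/λ - φ

First, calculate the photon energy:
E_photon = hc/λ = (6.626×10⁻³⁴ J·s)(3×10⁸ m/s) / (267.2×10⁻⁹ m)
E_photon = 4.6401 eV

Then, the maximum kinetic energy:
KE_max = E_photon - φ = 4.6401 eV - 2.87 eV = 1.7701 eV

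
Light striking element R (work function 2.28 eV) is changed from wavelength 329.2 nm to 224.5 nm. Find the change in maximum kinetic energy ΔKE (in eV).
1.7565 eV

Using Einstein's equation: KE_max = hc/λ - φ

For λ₁ = 329.2 nm:
KE₁ = hc/λ₁ - φ = 3.7662 - 2.28 = 1.4862 eV

For λ₂ = 224.5 nm:
KE₂ = hc/λ₂ - φ = 5.5227 - 2.28 = 3.2427 eV

Change in KE:
ΔKE = KE₂ - KE₁ = 3.2427 - 1.4862 = 1.7565 eV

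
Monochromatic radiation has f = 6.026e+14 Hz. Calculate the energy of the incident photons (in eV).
2.4922 eV

Using E = hf:

E = hf = (6.626×10⁻³⁴ J·s)(6.026e+14 Hz)
E = 2.4922 eV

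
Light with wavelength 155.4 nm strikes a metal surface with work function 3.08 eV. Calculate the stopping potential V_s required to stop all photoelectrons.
4.8984 V

The stopping potential V_s satisfies: eV_s = KE_max

First, find KE_max using Einstein's equation:
E_photon = hc/λ = 7.9784 eV
KE_max = E_photon - φ = 7.9784 - 3.08 = 4.8984 eV

Since eV_s = KE_max:
V_s = KE_max/e = 4.8984 V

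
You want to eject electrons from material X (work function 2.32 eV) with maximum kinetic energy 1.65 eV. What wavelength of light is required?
312.30 nm

From Einstein's equation: KE_max = hc/λ - φ

Rearranging for λ:
hc/λ = KE_max + φ
λ = hc/(KE_max + φ)

Required photon energy:
E_photon = KE_max + φ = 1.65 + 2.32 = 3.97 eV

Required wavelength:
λ = hc/E_photon = (6.626×10⁻³⁴)(3×10⁸) / (3.97 × 1.602×10⁻¹⁹)
λ = 312.30 nm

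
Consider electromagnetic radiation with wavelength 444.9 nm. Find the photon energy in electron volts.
2.7868 eV

Using E = hf = hc/λ:

E = hc/λ = (6.626×10⁻³⁴ J·s)(3×10⁸ m/s) / (444.9×10⁻⁹ m)
E = 2.7868 eV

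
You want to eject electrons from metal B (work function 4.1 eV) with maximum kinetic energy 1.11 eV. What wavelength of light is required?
237.97 nm

From Einstein's equation: KE_max = hc/λ - φ

Rearranging for λ:
hc/λ = KE_max + φ
λ = hc/(KE_max + φ)

Required photon energy:
E_photon = KE_max + φ = 1.11 + 4.1 = 5.21 eV

Required wavelength:
λ = hc/E_photon = (6.626×10⁻³⁴)(3×10⁸) / (5.21 × 1.602×10⁻¹⁹)
λ = 237.97 nm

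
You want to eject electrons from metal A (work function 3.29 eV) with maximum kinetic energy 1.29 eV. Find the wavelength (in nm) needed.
270.71 nm

From Einstein's equation: KE_max = hc/λ - φ

Rearranging for λ:
hc/λ = KE_max + φ
λ = hc/(KE_max + φ)

Required photon energy:
E_photon = KE_max + φ = 1.29 + 3.29 = 4.58 eV

Required wavelength:
λ = hc/E_photon = (6.626×10⁻³⁴)(3×10⁸) / (4.58 × 1.602×10⁻¹⁹)
λ = 270.71 nm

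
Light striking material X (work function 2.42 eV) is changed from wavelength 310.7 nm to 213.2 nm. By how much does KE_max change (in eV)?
1.8249 eV

Using Einstein's equation: KE_max = hc/λ - φ

For λ₁ = 310.7 nm:
KE₁ = hc/λ₁ - φ = 3.9905 - 2.42 = 1.5705 eV

For λ₂ = 213.2 nm:
KE₂ = hc/λ₂ - φ = 5.8154 - 2.42 = 3.3954 eV

Change in KE:
ΔKE = KE₂ - KE₁ = 3.3954 - 1.5705 = 1.8249 eV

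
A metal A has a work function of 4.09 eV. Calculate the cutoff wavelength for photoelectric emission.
303.14 nm

The threshold wavelength is when the photon energy equals the work function:
hc/λ₀ = φ

Solving for λ₀:
λ₀ = hc/φ = (6.626×10⁻³⁴ J·s)(3×10⁸ m/s) / (4.09 eV × 1.602×10⁻¹⁹ J/eV)
λ₀ = 303.14 nm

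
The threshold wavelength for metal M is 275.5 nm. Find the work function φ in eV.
4.50 eV

At the threshold wavelength, photon energy equals work function:
φ = hc/λ₀

Calculating:
φ = (6.626×10⁻³⁴ J·s)(3×10⁸ m/s) / (275.5×10⁻⁹ m)
φ = 4.50 eV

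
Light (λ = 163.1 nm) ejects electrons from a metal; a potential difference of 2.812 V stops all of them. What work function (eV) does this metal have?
4.79 eV

The stopping potential gives the maximum kinetic energy: KE_max = eV_s = 2.812 eV

From Einstein's photoelectric equation: KE_max = hc/λ - φ
Rearranging: φ = hc/λ - KE_max

Calculate photon energy:
E_photon = hc/λ = (6.626×10⁻³⁴ J·s)(3×10⁸ m/s) / (163.1×10⁻⁹ m) = 7.6017 eV

Therefore:
φ = 7.6017 - 2.812 = 4.79 eV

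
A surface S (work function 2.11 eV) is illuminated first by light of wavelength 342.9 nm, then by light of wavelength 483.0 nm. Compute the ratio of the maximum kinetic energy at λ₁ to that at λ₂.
3.2951

Using Einstein's equation: KE_max = hc/λ - φ

For λ₁ = 342.9 nm:
E₁ = hc/λ₁ = 3.6158 eV
KE₁ = E₁ - φ = 3.6158 - 2.11 = 1.5058 eV

For λ₂ = 483.0 nm:
E₂ = hc/λ₂ = 2.5670 eV
KE₂ = E₂ - φ = 2.5670 - 2.11 = 0.4570 eV

Ratio: KE₁/KE₂ = 1.5058/0.4570 = 3.2951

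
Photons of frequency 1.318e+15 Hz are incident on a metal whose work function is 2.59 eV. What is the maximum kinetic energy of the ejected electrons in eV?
2.8608 eV

Using Einstein's photoelectric equation: KE_max = hf - φ

First, calculate the photon energy:
E_photon = hf = (6.626×10⁻³⁴ J·s)(1.318e+15 Hz)
E_photon = 5.4508 eV

Then, the maximum kinetic energy:
KE_max = E_photon - φ = 5.4508 eV - 2.59 eV = 2.8608 eV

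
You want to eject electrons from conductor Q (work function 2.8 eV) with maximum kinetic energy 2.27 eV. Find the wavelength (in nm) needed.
244.54 nm

From Einstein's equation: KE_max = hc/λ - φ

Rearranging for λ:
hc/λ = KE_max + φ
λ = hc/(KE_max + φ)

Required photon energy:
E_photon = KE_max + φ = 2.27 + 2.8 = 5.07 eV

Required wavelength:
λ = hc/E_photon = (6.626×10⁻³⁴)(3×10⁸) / (5.07 × 1.602×10⁻¹⁹)
λ = 244.54 nm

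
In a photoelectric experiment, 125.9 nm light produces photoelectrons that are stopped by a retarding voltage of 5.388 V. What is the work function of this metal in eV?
4.46 eV

The stopping potential gives the maximum kinetic energy: KE_max = eV_s = 5.388 eV

From Einstein's photoelectric equation: KE_max = hc/λ - φ
Rearranging: φ = hc/λ - KE_max

Calculate photon energy:
E_photon = hc/λ = (6.626×10⁻³⁴ J·s)(3×10⁸ m/s) / (125.9×10⁻⁹ m) = 9.8478 eV

Therefore:
φ = 9.8478 - 5.388 = 4.46 eV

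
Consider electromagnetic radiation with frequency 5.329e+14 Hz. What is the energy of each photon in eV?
2.2039 eV

Using E = hf:

E = hf = (6.626×10⁻³⁴ J·s)(5.329e+14 Hz)
E = 2.2039 eV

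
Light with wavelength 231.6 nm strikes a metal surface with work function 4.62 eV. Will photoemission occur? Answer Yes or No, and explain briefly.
Yes

For photoemission, the photon energy must exceed the work function.

Photon energy: E = hc/λ = 5.3534 eV
Work function: φ = 4.62 eV

Since E_photon (5.3534 eV) > φ (4.62 eV), photoemission WILL occur.
The threshold wavelength is λ₀ = hc/φ = 268.4 nm.
Since 231.6 nm < 268.4 nm, the light has sufficient energy.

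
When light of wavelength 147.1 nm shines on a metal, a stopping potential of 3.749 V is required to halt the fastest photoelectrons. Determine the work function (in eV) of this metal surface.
4.68 eV

The stopping potential gives the maximum kinetic energy: KE_max = eV_s = 3.749 eV

From Einstein's photoelectric equation: KE_max = hc/λ - φ
Rearranging: φ = hc/λ - KE_max

Calculate photon energy:
E_photon = hc/λ = (6.626×10⁻³⁴ J·s)(3×10⁸ m/s) / (147.1×10⁻⁹ m) = 8.4286 eV

Therefore:
φ = 8.4286 - 3.749 = 4.68 eV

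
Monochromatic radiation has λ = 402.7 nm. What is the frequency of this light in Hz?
7.4446e+14 Hz

Using the wave equation: c = fλ

Solving for frequency:
f = c/λ = (3×10⁸ m/s) / (402.7×10⁻⁹ m)
f = 7.4446e+14 Hz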